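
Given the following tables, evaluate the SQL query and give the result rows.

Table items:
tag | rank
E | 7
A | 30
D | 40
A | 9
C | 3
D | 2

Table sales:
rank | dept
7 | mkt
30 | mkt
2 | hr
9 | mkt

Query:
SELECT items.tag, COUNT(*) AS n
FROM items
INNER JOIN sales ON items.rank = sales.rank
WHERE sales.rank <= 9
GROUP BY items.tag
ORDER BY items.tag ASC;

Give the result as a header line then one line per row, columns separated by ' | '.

== RESULT ==
items.tag | n
A | 1
D | 1
E | 1

Derivation:
After JOIN sales (4 rows):
items.tag | items.rank | sales.rank | sales.dept
E | 7 | 7 | mkt
A | 30 | 30 | mkt
A | 9 | 9 | mkt
D | 2 | 2 | hr
After WHERE (3 rows):
items.tag | items.rank | sales.rank | sales.dept
E | 7 | 7 | mkt
A | 9 | 9 | mkt
D | 2 | 2 | hr
After GROUP BY (3 rows):
items.tag | n
E | 1
A | 1
D | 1
After ORDER BY (3 rows):
items.tag | n
A | 1
D | 1
E | 1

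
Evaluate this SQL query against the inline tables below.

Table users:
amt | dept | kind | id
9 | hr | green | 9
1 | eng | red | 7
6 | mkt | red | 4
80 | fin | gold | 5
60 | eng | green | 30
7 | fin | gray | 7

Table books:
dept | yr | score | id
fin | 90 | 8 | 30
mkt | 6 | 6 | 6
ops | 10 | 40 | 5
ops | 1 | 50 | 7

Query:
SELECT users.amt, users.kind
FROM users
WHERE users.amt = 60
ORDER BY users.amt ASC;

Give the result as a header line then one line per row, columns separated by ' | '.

After WHERE (1 rows):
users.amt | users.dept | users.kind | users.id
60 | eng | green | 30
After SELECT (1 rows):
users.amt | users.kind
60 | green
After ORDER BY (1 rows):
users.amt | users.kind
60 | green

== RESULT ==
users.amt | users.kind
60 | green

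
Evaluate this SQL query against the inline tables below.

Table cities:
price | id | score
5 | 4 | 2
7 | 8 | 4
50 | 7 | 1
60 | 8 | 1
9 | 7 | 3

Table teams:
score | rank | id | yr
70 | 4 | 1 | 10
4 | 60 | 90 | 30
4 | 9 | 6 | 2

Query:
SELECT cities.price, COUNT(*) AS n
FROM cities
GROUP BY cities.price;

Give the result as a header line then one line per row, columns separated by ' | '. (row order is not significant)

After GROUP BY (5 rows):
cities.price | n
5 | 1
7 | 1
50 | 1
60 | 1
9 | 1

== RESULT ==
cities.price | n
5 | 1
7 | 1
50 | 1
60 | 1
9 | 1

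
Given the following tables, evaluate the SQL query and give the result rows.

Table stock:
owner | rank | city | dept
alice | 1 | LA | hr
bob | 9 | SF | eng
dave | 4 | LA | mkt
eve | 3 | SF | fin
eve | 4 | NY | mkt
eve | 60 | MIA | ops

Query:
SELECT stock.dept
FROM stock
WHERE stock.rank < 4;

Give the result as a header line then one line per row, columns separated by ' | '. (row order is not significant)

After WHERE (2 rows):
stock.owner | stock.rank | stock.city | stock.dept
alice | 1 | LA | hr
eve | 3 | SF | fin
After SELECT (2 rows):
stock.dept
hr
fin

== RESULT ==
stock.dept
hr
fin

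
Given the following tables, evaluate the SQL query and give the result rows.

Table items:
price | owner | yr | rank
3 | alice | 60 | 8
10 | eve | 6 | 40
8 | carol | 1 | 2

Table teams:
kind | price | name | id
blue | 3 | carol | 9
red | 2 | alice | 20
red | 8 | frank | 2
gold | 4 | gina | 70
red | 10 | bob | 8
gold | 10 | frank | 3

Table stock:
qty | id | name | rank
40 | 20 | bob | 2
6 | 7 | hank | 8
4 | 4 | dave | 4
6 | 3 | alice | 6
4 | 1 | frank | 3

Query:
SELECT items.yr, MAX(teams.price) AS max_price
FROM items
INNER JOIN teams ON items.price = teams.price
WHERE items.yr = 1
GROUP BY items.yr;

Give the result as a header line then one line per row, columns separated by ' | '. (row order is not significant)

After JOIN teams (4 rows):
items.price | items.owner | items.yr | items.rank | teams.kind | teams.price | teams.name | teams.id
3 | alice | 60 | 8 | blue | 3 | carol | 9
10 | eve | 6 | 40 | red | 10 | bob | 8
10 | eve | 6 | 40 | gold | 10 | frank | 3
8 | carol | 1 | 2 | red | 8 | frank | 2
After WHERE (1 rows):
items.price | items.owner | items.yr | items.rank | teams.kind | teams.price | teams.name | teams.id
8 | carol | 1 | 2 | red | 8 | frank | 2
After GROUP BY (1 rows):
items.yr | max_price
1 | 8

== RESULT ==
items.yr | max_price
1 | 8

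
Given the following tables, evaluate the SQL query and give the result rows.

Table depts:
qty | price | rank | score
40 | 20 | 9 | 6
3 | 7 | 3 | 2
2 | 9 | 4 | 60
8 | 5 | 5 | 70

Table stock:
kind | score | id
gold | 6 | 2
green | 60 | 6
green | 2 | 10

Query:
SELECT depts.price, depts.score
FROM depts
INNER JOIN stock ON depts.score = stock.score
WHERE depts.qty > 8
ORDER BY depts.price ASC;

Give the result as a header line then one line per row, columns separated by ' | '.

== RESULT ==
depts.price | depts.score
20 | 6

Derivation:
After JOIN stock (3 rows):
depts.qty | depts.price | depts.rank | depts.score | stock.kind | stock.score | stock.id
40 | 20 | 9 | 6 | gold | 6 | 2
3 | 7 | 3 | 2 | green | 2 | 10
2 | 9 | 4 | 60 | green | 60 | 6
After WHERE (1 rows):
depts.qty | depts.price | depts.rank | depts.score | stock.kind | stock.score | stock.id
40 | 20 | 9 | 6 | gold | 6 | 2
After SELECT (1 rows):
depts.price | depts.score
20 | 6
After ORDER BY (1 rows):
depts.price | depts.score
20 | 6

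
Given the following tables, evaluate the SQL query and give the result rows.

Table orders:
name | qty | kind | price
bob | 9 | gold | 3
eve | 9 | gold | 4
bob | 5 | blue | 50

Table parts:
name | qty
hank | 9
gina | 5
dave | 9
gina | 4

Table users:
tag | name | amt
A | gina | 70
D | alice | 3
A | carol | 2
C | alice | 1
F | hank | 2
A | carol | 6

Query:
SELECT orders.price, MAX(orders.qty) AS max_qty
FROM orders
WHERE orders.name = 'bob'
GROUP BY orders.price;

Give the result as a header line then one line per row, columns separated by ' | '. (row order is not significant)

== RESULT ==
orders.price | max_qty
3 | 9
50 | 5

Derivation:
After WHERE (2 rows):
orders.name | orders.qty | orders.kind | orders.price
bob | 9 | gold | 3
bob | 5 | blue | 50
After GROUP BY (2 rows):
orders.price | max_qty
3 | 9
50 | 5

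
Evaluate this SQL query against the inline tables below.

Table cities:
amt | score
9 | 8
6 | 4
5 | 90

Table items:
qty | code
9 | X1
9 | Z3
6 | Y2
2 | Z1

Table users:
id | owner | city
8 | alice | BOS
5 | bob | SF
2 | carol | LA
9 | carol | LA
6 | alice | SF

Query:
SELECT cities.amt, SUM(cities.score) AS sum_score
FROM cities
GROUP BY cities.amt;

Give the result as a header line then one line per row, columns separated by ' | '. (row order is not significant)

== RESULT ==
cities.amt | sum_score
9 | 8
6 | 4
5 | 90

Derivation:
After GROUP BY (3 rows):
cities.amt | sum_score
9 | 8
6 | 4
5 | 90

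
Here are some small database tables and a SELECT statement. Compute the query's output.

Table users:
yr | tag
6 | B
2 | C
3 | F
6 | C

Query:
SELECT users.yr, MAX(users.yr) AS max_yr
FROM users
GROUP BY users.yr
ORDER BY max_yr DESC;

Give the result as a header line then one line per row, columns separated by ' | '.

After GROUP BY (3 rows):
users.yr | max_yr
6 | 6
2 | 2
3 | 3
After ORDER BY (3 rows):
users.yr | max_yr
6 | 6
3 | 3
2 | 2

== RESULT ==
users.yr | max_yr
6 | 6
3 | 3
2 | 2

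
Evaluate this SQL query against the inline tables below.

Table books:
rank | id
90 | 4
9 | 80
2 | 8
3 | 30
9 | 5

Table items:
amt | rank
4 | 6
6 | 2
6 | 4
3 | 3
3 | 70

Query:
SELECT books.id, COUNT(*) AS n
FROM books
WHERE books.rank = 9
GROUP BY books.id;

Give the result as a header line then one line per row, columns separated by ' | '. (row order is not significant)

== RESULT ==
books.id | n
80 | 1
5 | 1

Derivation:
After WHERE (2 rows):
books.rank | books.id
9 | 80
9 | 5
After GROUP BY (2 rows):
books.id | n
80 | 1
5 | 1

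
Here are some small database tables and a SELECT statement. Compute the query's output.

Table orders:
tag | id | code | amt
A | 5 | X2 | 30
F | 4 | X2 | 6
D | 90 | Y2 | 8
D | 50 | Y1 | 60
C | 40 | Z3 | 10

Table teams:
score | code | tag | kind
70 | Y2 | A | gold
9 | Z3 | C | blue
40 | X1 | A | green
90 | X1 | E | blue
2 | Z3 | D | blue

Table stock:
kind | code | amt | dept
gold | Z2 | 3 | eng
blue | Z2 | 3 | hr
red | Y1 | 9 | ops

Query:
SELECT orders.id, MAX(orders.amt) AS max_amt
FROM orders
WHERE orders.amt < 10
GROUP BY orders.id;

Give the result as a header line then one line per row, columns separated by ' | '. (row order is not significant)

== RESULT ==
orders.id | max_amt
4 | 6
90 | 8

Derivation:
After WHERE (2 rows):
orders.tag | orders.id | orders.code | orders.amt
F | 4 | X2 | 6
D | 90 | Y2 | 8
After GROUP BY (2 rows):
orders.id | max_amt
4 | 6
90 | 8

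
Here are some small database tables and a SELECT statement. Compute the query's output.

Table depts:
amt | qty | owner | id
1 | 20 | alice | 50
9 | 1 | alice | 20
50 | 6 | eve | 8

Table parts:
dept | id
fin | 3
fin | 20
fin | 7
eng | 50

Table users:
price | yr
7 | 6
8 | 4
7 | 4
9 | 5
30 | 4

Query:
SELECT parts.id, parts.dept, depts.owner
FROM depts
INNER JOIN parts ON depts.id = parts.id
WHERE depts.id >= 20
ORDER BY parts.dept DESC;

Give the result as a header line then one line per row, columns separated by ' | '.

After JOIN parts (2 rows):
depts.amt | depts.qty | depts.owner | depts.id | parts.dept | parts.id
1 | 20 | alice | 50 | eng | 50
9 | 1 | alice | 20 | fin | 20
After WHERE (2 rows):
depts.amt | depts.qty | depts.owner | depts.id | parts.dept | parts.id
1 | 20 | alice | 50 | eng | 50
9 | 1 | alice | 20 | fin | 20
After SELECT (2 rows):
parts.id | parts.dept | depts.owner
50 | eng | alice
20 | fin | alice
After ORDER BY (2 rows):
parts.id | parts.dept | depts.owner
20 | fin | alice
50 | eng | alice

== RESULT ==
parts.id | parts.dept | depts.owner
20 | fin | alice
50 | eng | alice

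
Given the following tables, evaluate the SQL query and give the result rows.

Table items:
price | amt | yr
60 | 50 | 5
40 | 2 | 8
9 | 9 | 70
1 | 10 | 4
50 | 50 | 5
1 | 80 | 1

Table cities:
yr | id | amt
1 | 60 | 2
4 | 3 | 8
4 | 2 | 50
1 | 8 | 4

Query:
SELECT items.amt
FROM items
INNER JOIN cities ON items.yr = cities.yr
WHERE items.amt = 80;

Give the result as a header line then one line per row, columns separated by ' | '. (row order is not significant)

== RESULT ==
items.amt
80
80

Derivation:
After JOIN cities (4 rows):
items.price | items.amt | items.yr | cities.yr | cities.id | cities.amt
1 | 10 | 4 | 4 | 3 | 8
1 | 10 | 4 | 4 | 2 | 50
1 | 80 | 1 | 1 | 60 | 2
1 | 80 | 1 | 1 | 8 | 4
After WHERE (2 rows):
items.price | items.amt | items.yr | cities.yr | cities.id | cities.amt
1 | 80 | 1 | 1 | 60 | 2
1 | 80 | 1 | 1 | 8 | 4
After SELECT (2 rows):
items.amt
80
80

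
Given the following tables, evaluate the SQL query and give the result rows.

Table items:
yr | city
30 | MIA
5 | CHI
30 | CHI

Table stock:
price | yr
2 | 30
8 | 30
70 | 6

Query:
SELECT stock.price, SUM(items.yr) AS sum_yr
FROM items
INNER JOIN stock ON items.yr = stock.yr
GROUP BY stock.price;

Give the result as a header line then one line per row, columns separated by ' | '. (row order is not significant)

After JOIN stock (4 rows):
items.yr | items.city | stock.price | stock.yr
30 | MIA | 2 | 30
30 | MIA | 8 | 30
30 | CHI | 2 | 30
30 | CHI | 8 | 30
After GROUP BY (2 rows):
stock.price | sum_yr
2 | 60
8 | 60

== RESULT ==
stock.price | sum_yr
2 | 60
8 | 60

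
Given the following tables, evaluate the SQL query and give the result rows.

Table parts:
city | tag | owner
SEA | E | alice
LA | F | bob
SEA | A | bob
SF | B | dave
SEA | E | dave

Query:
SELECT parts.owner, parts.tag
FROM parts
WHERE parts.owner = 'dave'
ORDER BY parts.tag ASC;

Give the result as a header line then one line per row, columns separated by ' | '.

== RESULT ==
parts.owner | parts.tag
dave | B
dave | E

Derivation:
After WHERE (2 rows):
parts.city | parts.tag | parts.owner
SF | B | dave
SEA | E | dave
After SELECT (2 rows):
parts.owner | parts.tag
dave | B
dave | E
After ORDER BY (2 rows):
parts.owner | parts.tag
dave | B
dave | E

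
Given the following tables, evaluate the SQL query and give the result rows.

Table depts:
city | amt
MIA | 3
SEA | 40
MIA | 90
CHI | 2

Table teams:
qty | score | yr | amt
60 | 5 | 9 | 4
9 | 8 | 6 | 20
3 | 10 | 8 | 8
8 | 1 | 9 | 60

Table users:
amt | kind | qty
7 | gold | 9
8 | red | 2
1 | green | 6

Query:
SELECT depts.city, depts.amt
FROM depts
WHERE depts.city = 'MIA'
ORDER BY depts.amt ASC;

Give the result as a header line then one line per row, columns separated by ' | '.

== RESULT ==
depts.city | depts.amt
MIA | 3
MIA | 90

Derivation:
After WHERE (2 rows):
depts.city | depts.amt
MIA | 3
MIA | 90
After SELECT (2 rows):
depts.city | depts.amt
MIA | 3
MIA | 90
After ORDER BY (2 rows):
depts.city | depts.amt
MIA | 3
MIA | 90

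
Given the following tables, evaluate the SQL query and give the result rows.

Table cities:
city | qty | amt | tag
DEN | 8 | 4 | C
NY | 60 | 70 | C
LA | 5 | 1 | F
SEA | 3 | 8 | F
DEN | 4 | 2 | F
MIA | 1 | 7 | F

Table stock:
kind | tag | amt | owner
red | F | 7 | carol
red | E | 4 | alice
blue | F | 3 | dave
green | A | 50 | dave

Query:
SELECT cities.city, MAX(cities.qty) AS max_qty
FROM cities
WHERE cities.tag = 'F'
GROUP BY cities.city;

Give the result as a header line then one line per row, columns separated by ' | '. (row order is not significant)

After WHERE (4 rows):
cities.city | cities.qty | cities.amt | cities.tag
LA | 5 | 1 | F
SEA | 3 | 8 | F
DEN | 4 | 2 | F
MIA | 1 | 7 | F
After GROUP BY (4 rows):
cities.city | max_qty
LA | 5
SEA | 3
DEN | 4
MIA | 1

== RESULT ==
cities.city | max_qty
LA | 5
SEA | 3
DEN | 4
MIA | 1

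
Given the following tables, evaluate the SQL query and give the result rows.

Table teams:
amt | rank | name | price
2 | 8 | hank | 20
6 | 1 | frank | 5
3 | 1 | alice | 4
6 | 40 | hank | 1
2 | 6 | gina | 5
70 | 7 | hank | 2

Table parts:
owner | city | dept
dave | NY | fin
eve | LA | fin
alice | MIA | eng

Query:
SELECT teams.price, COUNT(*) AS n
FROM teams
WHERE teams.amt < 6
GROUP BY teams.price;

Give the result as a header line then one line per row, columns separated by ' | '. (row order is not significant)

After WHERE (3 rows):
teams.amt | teams.rank | teams.name | teams.price
2 | 8 | hank | 20
3 | 1 | alice | 4
2 | 6 | gina | 5
After GROUP BY (3 rows):
teams.price | n
20 | 1
4 | 1
5 | 1

== RESULT ==
teams.price | n
20 | 1
4 | 1
5 | 1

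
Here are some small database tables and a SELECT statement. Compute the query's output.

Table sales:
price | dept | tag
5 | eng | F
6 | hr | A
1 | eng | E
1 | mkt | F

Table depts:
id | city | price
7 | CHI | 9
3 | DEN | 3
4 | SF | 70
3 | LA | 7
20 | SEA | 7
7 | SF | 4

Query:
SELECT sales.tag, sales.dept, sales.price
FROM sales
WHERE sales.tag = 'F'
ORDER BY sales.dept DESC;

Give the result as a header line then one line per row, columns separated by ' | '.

After WHERE (2 rows):
sales.price | sales.dept | sales.tag
5 | eng | F
1 | mkt | F
After SELECT (2 rows):
sales.tag | sales.dept | sales.price
F | eng | 5
F | mkt | 1
After ORDER BY (2 rows):
sales.tag | sales.dept | sales.price
F | mkt | 1
F | eng | 5

== RESULT ==
sales.tag | sales.dept | sales.price
F | mkt | 1
F | eng | 5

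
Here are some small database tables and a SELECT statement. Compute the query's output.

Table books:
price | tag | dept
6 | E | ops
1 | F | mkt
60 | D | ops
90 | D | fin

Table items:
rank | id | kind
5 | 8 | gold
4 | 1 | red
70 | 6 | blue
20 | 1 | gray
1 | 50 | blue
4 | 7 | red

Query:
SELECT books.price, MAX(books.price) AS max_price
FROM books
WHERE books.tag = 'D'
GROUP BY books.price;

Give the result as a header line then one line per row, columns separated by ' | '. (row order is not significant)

== RESULT ==
books.price | max_price
60 | 60
90 | 90

Derivation:
After WHERE (2 rows):
books.price | books.tag | books.dept
60 | D | ops
90 | D | fin
After GROUP BY (2 rows):
books.price | max_price
60 | 60
90 | 90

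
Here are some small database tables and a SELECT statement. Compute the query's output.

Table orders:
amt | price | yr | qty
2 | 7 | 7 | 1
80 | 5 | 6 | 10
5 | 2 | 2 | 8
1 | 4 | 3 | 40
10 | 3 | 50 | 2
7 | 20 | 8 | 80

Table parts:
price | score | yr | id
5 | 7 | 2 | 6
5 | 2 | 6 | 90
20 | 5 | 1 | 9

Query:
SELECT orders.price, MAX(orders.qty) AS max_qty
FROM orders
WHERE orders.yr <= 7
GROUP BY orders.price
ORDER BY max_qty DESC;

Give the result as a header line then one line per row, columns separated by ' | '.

After WHERE (4 rows):
orders.amt | orders.price | orders.yr | orders.qty
2 | 7 | 7 | 1
80 | 5 | 6 | 10
5 | 2 | 2 | 8
1 | 4 | 3 | 40
After GROUP BY (4 rows):
orders.price | max_qty
7 | 1
5 | 10
2 | 8
4 | 40
After ORDER BY (4 rows):
orders.price | max_qty
4 | 40
5 | 10
2 | 8
7 | 1

== RESULT ==
orders.price | max_qty
4 | 40
5 | 10
2 | 8
7 | 1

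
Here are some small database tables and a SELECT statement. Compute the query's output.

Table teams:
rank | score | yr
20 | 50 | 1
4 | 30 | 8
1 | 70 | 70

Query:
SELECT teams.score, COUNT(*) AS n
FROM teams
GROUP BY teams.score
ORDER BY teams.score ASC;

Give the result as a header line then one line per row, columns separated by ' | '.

After GROUP BY (3 rows):
teams.score | n
50 | 1
30 | 1
70 | 1
After ORDER BY (3 rows):
teams.score | n
30 | 1
50 | 1
70 | 1

== RESULT ==
teams.score | n
30 | 1
50 | 1
70 | 1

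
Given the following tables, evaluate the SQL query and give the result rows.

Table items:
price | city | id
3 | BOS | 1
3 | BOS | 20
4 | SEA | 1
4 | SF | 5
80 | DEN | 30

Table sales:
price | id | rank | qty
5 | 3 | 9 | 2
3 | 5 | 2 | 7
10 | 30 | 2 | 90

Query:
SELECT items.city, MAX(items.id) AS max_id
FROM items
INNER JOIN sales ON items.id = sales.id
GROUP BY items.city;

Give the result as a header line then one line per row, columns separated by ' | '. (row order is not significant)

After JOIN sales (2 rows):
items.price | items.city | items.id | sales.price | sales.id | sales.rank | sales.qty
4 | SF | 5 | 3 | 5 | 2 | 7
80 | DEN | 30 | 10 | 30 | 2 | 90
After GROUP BY (2 rows):
items.city | max_id
SF | 5
DEN | 30

== RESULT ==
items.city | max_id
SF | 5
DEN | 30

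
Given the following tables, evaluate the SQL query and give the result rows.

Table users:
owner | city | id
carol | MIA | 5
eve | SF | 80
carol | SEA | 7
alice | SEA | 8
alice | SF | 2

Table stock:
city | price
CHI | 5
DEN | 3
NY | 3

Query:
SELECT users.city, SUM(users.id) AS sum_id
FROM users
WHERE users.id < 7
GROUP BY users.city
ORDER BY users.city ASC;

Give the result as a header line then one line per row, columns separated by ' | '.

After WHERE (2 rows):
users.owner | users.city | users.id
carol | MIA | 5
alice | SF | 2
After GROUP BY (2 rows):
users.city | sum_id
MIA | 5
SF | 2
After ORDER BY (2 rows):
users.city | sum_id
MIA | 5
SF | 2

== RESULT ==
users.city | sum_id
MIA | 5
SF | 2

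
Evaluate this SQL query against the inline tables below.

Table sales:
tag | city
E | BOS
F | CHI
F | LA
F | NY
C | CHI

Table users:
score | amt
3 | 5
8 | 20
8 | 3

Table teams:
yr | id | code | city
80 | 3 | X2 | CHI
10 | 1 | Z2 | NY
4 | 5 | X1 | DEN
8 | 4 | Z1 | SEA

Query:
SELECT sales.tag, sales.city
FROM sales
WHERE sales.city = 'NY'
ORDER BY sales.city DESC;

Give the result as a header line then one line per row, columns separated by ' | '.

== RESULT ==
sales.tag | sales.city
F | NY

Derivation:
After WHERE (1 rows):
sales.tag | sales.city
F | NY
After SELECT (1 rows):
sales.tag | sales.city
F | NY
After ORDER BY (1 rows):
sales.tag | sales.city
F | NY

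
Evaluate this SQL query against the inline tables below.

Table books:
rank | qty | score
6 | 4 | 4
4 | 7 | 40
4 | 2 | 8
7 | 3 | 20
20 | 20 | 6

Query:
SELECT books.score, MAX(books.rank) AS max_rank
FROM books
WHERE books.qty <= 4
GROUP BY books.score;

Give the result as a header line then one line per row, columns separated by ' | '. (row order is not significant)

== RESULT ==
books.score | max_rank
4 | 6
8 | 4
20 | 7

Derivation:
After WHERE (3 rows):
books.rank | books.qty | books.score
6 | 4 | 4
4 | 2 | 8
7 | 3 | 20
After GROUP BY (3 rows):
books.score | max_rank
4 | 6
8 | 4
20 | 7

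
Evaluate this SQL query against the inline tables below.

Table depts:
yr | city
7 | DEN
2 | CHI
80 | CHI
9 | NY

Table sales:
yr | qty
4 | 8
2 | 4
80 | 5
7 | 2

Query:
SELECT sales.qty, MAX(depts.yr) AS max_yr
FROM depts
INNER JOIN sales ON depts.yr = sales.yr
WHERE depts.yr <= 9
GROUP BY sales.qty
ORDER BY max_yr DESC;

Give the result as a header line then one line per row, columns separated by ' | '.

== RESULT ==
sales.qty | max_yr
2 | 7
4 | 2

Derivation:
After JOIN sales (3 rows):
depts.yr | depts.city | sales.yr | sales.qty
7 | DEN | 7 | 2
2 | CHI | 2 | 4
80 | CHI | 80 | 5
After WHERE (2 rows):
depts.yr | depts.city | sales.yr | sales.qty
7 | DEN | 7 | 2
2 | CHI | 2 | 4
After GROUP BY (2 rows):
sales.qty | max_yr
2 | 7
4 | 2
After ORDER BY (2 rows):
sales.qty | max_yr
2 | 7
4 | 2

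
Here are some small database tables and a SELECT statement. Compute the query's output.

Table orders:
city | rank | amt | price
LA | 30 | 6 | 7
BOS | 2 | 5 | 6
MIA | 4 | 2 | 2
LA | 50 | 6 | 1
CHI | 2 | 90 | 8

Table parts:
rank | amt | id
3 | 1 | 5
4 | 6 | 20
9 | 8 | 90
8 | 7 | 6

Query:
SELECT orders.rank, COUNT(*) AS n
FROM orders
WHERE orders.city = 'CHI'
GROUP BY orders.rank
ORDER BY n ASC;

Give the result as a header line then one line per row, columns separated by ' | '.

== RESULT ==
orders.rank | n
2 | 1

Derivation:
After WHERE (1 rows):
orders.city | orders.rank | orders.amt | orders.price
CHI | 2 | 90 | 8
After GROUP BY (1 rows):
orders.rank | n
2 | 1
After ORDER BY (1 rows):
orders.rank | n
2 | 1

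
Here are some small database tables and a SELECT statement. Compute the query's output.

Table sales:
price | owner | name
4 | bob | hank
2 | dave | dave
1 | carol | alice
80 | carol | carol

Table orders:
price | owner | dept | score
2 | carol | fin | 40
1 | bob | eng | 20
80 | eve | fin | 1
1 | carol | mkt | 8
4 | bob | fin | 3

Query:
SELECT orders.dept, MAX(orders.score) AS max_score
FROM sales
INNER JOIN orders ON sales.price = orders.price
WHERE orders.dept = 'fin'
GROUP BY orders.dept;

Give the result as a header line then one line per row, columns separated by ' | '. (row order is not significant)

== RESULT ==
orders.dept | max_score
fin | 40

Derivation:
After JOIN orders (5 rows):
sales.price | sales.owner | sales.name | orders.price | orders.owner | orders.dept | orders.score
4 | bob | hank | 4 | bob | fin | 3
2 | dave | dave | 2 | carol | fin | 40
1 | carol | alice | 1 | bob | eng | 20
1 | carol | alice | 1 | carol | mkt | 8
80 | carol | carol | 80 | eve | fin | 1
After WHERE (3 rows):
sales.price | sales.owner | sales.name | orders.price | orders.owner | orders.dept | orders.score
4 | bob | hank | 4 | bob | fin | 3
2 | dave | dave | 2 | carol | fin | 40
80 | carol | carol | 80 | eve | fin | 1
After GROUP BY (1 rows):
orders.dept | max_score
fin | 40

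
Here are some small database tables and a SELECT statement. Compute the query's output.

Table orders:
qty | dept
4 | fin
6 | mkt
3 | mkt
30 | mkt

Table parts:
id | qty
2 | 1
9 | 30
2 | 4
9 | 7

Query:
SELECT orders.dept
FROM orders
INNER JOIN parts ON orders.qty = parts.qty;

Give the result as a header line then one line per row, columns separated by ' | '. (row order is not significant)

== RESULT ==
orders.dept
fin
mkt

Derivation:
After JOIN parts (2 rows):
orders.qty | orders.dept | parts.id | parts.qty
4 | fin | 2 | 4
30 | mkt | 9 | 30
After SELECT (2 rows):
orders.dept
fin
mkt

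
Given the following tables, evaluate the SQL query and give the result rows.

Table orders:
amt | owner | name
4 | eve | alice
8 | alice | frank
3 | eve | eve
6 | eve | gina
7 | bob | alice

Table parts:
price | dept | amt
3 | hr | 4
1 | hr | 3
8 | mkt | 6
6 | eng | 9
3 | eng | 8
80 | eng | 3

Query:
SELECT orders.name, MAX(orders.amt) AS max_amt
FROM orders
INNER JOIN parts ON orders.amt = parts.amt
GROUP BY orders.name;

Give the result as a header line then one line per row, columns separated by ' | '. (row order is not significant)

== RESULT ==
orders.name | max_amt
alice | 4
frank | 8
eve | 3
gina | 6

Derivation:
After JOIN parts (5 rows):
orders.amt | orders.owner | orders.name | parts.price | parts.dept | parts.amt
4 | eve | alice | 3 | hr | 4
8 | alice | frank | 3 | eng | 8
3 | eve | eve | 1 | hr | 3
3 | eve | eve | 80 | eng | 3
6 | eve | gina | 8 | mkt | 6
After GROUP BY (4 rows):
orders.name | max_amt
alice | 4
frank | 8
eve | 3
gina | 6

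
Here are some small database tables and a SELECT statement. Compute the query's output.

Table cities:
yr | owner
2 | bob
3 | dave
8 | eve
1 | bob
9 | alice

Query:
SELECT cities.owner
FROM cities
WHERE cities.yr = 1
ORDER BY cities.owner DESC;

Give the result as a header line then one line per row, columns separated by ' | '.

== RESULT ==
cities.owner
bob

Derivation:
After WHERE (1 rows):
cities.yr | cities.owner
1 | bob
After SELECT (1 rows):
cities.owner
bob
After ORDER BY (1 rows):
cities.owner
bob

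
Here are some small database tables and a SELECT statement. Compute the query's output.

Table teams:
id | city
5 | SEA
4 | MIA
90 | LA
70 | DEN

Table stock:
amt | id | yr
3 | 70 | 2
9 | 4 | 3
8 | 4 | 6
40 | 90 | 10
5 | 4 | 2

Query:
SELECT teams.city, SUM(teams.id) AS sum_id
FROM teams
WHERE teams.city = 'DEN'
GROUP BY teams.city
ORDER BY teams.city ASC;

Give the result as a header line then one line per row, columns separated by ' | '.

== RESULT ==
teams.city | sum_id
DEN | 70

Derivation:
After WHERE (1 rows):
teams.id | teams.city
70 | DEN
After GROUP BY (1 rows):
teams.city | sum_id
DEN | 70
After ORDER BY (1 rows):
teams.city | sum_id
DEN | 70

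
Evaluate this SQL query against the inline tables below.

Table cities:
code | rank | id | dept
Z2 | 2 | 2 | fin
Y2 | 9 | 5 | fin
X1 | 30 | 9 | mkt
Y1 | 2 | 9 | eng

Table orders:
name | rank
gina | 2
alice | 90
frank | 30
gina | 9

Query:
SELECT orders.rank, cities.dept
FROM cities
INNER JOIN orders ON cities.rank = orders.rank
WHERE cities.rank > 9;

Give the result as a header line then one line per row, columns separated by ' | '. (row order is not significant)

After JOIN orders (4 rows):
cities.code | cities.rank | cities.id | cities.dept | orders.name | orders.rank
Z2 | 2 | 2 | fin | gina | 2
Y2 | 9 | 5 | fin | gina | 9
X1 | 30 | 9 | mkt | frank | 30
Y1 | 2 | 9 | eng | gina | 2
After WHERE (1 rows):
cities.code | cities.rank | cities.id | cities.dept | orders.name | orders.rank
X1 | 30 | 9 | mkt | frank | 30
After SELECT (1 rows):
orders.rank | cities.dept
30 | mkt

== RESULT ==
orders.rank | cities.dept
30 | mkt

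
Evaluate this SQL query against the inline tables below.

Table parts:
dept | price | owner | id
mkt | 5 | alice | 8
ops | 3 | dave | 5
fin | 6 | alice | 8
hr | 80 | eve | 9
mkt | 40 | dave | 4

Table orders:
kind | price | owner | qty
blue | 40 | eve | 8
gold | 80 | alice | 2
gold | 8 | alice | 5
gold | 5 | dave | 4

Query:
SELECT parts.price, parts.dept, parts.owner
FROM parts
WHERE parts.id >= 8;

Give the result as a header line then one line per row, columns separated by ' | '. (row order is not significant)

== RESULT ==
parts.price | parts.dept | parts.owner
5 | mkt | alice
6 | fin | alice
80 | hr | eve

Derivation:
After WHERE (3 rows):
parts.dept | parts.price | parts.owner | parts.id
mkt | 5 | alice | 8
fin | 6 | alice | 8
hr | 80 | eve | 9
After SELECT (3 rows):
parts.price | parts.dept | parts.owner
5 | mkt | alice
6 | fin | alice
80 | hr | eve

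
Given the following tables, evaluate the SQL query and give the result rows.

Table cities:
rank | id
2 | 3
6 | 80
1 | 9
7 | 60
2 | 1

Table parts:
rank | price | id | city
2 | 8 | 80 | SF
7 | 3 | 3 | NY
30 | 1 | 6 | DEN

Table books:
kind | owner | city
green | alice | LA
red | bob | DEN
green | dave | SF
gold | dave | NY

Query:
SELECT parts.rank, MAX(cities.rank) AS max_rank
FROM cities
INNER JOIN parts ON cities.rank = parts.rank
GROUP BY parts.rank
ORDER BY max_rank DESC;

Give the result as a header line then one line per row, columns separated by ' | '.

After JOIN parts (3 rows):
cities.rank | cities.id | parts.rank | parts.price | parts.id | parts.city
2 | 3 | 2 | 8 | 80 | SF
7 | 60 | 7 | 3 | 3 | NY
2 | 1 | 2 | 8 | 80 | SF
After GROUP BY (2 rows):
parts.rank | max_rank
2 | 2
7 | 7
After ORDER BY (2 rows):
parts.rank | max_rank
7 | 7
2 | 2

== RESULT ==
parts.rank | max_rank
7 | 7
2 | 2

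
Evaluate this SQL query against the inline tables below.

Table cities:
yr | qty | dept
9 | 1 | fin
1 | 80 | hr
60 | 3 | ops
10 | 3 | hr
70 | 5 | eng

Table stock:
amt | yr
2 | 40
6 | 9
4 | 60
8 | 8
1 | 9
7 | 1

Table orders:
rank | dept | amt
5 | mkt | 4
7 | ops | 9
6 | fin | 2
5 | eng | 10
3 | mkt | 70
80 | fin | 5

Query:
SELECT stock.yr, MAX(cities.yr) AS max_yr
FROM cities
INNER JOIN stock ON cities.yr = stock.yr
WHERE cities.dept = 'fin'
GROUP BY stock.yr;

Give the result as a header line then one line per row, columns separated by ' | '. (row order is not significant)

After JOIN stock (4 rows):
cities.yr | cities.qty | cities.dept | stock.amt | stock.yr
9 | 1 | fin | 6 | 9
9 | 1 | fin | 1 | 9
1 | 80 | hr | 7 | 1
60 | 3 | ops | 4 | 60
After WHERE (2 rows):
cities.yr | cities.qty | cities.dept | stock.amt | stock.yr
9 | 1 | fin | 6 | 9
9 | 1 | fin | 1 | 9
After GROUP BY (1 rows):
stock.yr | max_yr
9 | 9

== RESULT ==
stock.yr | max_yr
9 | 9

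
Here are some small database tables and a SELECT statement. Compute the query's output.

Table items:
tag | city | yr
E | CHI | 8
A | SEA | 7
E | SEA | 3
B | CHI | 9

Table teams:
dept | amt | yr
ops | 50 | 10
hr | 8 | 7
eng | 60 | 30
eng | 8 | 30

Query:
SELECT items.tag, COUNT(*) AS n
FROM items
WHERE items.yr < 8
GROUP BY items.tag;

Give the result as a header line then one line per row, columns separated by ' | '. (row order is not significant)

== RESULT ==
items.tag | n
A | 1
E | 1

Derivation:
After WHERE (2 rows):
items.tag | items.city | items.yr
A | SEA | 7
E | SEA | 3
After GROUP BY (2 rows):
items.tag | n
A | 1
E | 1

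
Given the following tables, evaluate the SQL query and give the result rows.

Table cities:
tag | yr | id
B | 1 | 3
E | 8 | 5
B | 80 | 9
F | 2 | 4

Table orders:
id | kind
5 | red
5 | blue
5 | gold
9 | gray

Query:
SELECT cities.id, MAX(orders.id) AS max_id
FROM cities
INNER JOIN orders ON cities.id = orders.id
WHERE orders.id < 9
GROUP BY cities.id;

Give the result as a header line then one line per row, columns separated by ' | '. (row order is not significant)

After JOIN orders (4 rows):
cities.tag | cities.yr | cities.id | orders.id | orders.kind
E | 8 | 5 | 5 | red
E | 8 | 5 | 5 | blue
E | 8 | 5 | 5 | gold
B | 80 | 9 | 9 | gray
After WHERE (3 rows):
cities.tag | cities.yr | cities.id | orders.id | orders.kind
E | 8 | 5 | 5 | red
E | 8 | 5 | 5 | blue
E | 8 | 5 | 5 | gold
After GROUP BY (1 rows):
cities.id | max_id
5 | 5

== RESULT ==
cities.id | max_id
5 | 5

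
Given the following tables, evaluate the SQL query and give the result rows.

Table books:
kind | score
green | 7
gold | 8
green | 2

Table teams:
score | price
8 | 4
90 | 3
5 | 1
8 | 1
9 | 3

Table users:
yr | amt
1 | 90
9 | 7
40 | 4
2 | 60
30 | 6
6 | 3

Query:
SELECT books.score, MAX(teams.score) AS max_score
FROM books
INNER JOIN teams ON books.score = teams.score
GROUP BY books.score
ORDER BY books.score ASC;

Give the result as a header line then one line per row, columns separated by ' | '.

== RESULT ==
books.score | max_score
8 | 8

Derivation:
After JOIN teams (2 rows):
books.kind | books.score | teams.score | teams.price
gold | 8 | 8 | 4
gold | 8 | 8 | 1
After GROUP BY (1 rows):
books.score | max_score
8 | 8
After ORDER BY (1 rows):
books.score | max_score
8 | 8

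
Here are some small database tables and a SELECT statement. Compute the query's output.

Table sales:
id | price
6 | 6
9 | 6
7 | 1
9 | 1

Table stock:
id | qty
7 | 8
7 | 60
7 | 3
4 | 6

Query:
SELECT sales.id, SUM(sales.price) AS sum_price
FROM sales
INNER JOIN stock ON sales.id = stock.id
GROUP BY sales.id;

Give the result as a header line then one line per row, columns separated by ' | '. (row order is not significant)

After JOIN stock (3 rows):
sales.id | sales.price | stock.id | stock.qty
7 | 1 | 7 | 8
7 | 1 | 7 | 60
7 | 1 | 7 | 3
After GROUP BY (1 rows):
sales.id | sum_price
7 | 3

== RESULT ==
sales.id | sum_price
7 | 3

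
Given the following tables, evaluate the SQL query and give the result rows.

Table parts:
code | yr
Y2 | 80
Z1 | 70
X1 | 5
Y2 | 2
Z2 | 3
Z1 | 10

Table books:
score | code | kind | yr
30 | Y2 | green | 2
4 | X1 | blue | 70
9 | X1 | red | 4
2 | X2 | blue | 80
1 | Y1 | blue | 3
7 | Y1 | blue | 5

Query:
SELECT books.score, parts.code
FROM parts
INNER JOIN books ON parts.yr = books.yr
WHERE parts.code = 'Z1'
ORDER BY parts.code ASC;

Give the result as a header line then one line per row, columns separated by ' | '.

After JOIN books (5 rows):
parts.code | parts.yr | books.score | books.code | books.kind | books.yr
Y2 | 80 | 2 | X2 | blue | 80
Z1 | 70 | 4 | X1 | blue | 70
X1 | 5 | 7 | Y1 | blue | 5
Y2 | 2 | 30 | Y2 | green | 2
Z2 | 3 | 1 | Y1 | blue | 3
After WHERE (1 rows):
parts.code | parts.yr | books.score | books.code | books.kind | books.yr
Z1 | 70 | 4 | X1 | blue | 70
After SELECT (1 rows):
books.score | parts.code
4 | Z1
After ORDER BY (1 rows):
books.score | parts.code
4 | Z1

== RESULT ==
books.score | parts.code
4 | Z1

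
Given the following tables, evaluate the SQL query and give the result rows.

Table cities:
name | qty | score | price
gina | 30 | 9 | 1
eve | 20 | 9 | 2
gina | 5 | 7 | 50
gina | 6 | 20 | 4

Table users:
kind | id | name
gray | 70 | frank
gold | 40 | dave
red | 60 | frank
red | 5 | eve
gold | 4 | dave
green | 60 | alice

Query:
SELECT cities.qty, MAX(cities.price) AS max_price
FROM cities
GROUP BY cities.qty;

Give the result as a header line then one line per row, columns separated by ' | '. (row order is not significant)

== RESULT ==
cities.qty | max_price
30 | 1
20 | 2
5 | 50
6 | 4

Derivation:
After GROUP BY (4 rows):
cities.qty | max_price
30 | 1
20 | 2
5 | 50
6 | 4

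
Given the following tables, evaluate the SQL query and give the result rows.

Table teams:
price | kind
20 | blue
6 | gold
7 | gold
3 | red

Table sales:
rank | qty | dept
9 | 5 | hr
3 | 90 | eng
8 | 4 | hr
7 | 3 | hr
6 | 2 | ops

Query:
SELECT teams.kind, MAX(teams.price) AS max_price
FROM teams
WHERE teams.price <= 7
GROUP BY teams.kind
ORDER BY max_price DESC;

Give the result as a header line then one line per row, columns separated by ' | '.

== RESULT ==
teams.kind | max_price
gold | 7
red | 3

Derivation:
After WHERE (3 rows):
teams.price | teams.kind
6 | gold
7 | gold
3 | red
After GROUP BY (2 rows):
teams.kind | max_price
gold | 7
red | 3
After ORDER BY (2 rows):
teams.kind | max_price
gold | 7
red | 3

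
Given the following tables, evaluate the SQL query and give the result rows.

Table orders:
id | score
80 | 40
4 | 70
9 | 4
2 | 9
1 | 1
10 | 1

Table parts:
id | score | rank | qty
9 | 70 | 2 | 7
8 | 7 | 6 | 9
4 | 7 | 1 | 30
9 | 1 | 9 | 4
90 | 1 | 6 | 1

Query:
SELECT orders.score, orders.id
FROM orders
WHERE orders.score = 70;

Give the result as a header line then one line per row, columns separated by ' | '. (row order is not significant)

After WHERE (1 rows):
orders.id | orders.score
4 | 70
After SELECT (1 rows):
orders.score | orders.id
70 | 4

== RESULT ==
orders.score | orders.id
70 | 4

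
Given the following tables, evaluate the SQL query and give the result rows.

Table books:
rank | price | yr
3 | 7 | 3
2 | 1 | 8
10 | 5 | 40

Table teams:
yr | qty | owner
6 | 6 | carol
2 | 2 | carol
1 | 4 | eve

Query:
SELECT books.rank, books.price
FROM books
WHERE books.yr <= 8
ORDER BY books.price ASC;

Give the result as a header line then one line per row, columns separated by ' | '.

== RESULT ==
books.rank | books.price
2 | 1
3 | 7

Derivation:
After WHERE (2 rows):
books.rank | books.price | books.yr
3 | 7 | 3
2 | 1 | 8
After SELECT (2 rows):
books.rank | books.price
3 | 7
2 | 1
After ORDER BY (2 rows):
books.rank | books.price
2 | 1
3 | 7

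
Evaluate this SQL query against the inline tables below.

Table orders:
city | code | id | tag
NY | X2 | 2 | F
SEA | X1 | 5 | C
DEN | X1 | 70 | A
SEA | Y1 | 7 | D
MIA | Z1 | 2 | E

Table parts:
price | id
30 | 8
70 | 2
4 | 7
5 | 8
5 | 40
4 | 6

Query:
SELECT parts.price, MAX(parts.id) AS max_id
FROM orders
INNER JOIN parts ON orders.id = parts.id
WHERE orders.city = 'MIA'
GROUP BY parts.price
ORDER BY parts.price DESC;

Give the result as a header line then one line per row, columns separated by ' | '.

== RESULT ==
parts.price | max_id
70 | 2

Derivation:
After JOIN parts (3 rows):
orders.city | orders.code | orders.id | orders.tag | parts.price | parts.id
NY | X2 | 2 | F | 70 | 2
SEA | Y1 | 7 | D | 4 | 7
MIA | Z1 | 2 | E | 70 | 2
After WHERE (1 rows):
orders.city | orders.code | orders.id | orders.tag | parts.price | parts.id
MIA | Z1 | 2 | E | 70 | 2
After GROUP BY (1 rows):
parts.price | max_id
70 | 2
After ORDER BY (1 rows):
parts.price | max_id
70 | 2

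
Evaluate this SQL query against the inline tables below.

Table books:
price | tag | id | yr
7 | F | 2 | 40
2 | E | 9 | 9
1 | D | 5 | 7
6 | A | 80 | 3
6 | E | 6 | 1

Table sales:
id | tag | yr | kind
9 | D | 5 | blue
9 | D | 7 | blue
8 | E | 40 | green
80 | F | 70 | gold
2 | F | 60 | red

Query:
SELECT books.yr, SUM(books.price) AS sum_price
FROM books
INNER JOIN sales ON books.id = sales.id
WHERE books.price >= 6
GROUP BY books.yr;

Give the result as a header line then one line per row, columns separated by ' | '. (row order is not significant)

After JOIN sales (4 rows):
books.price | books.tag | books.id | books.yr | sales.id | sales.tag | sales.yr | sales.kind
7 | F | 2 | 40 | 2 | F | 60 | red
2 | E | 9 | 9 | 9 | D | 5 | blue
2 | E | 9 | 9 | 9 | D | 7 | blue
6 | A | 80 | 3 | 80 | F | 70 | gold
After WHERE (2 rows):
books.price | books.tag | books.id | books.yr | sales.id | sales.tag | sales.yr | sales.kind
7 | F | 2 | 40 | 2 | F | 60 | red
6 | A | 80 | 3 | 80 | F | 70 | gold
After GROUP BY (2 rows):
books.yr | sum_price
40 | 7
3 | 6

== RESULT ==
books.yr | sum_price
40 | 7
3 | 6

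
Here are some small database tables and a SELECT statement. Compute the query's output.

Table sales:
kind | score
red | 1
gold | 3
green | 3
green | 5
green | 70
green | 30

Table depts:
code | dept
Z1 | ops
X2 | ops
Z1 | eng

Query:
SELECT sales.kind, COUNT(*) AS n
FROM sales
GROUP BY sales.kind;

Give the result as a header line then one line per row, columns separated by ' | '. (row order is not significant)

After GROUP BY (3 rows):
sales.kind | n
red | 1
gold | 1
green | 4

== RESULT ==
sales.kind | n
red | 1
gold | 1
green | 4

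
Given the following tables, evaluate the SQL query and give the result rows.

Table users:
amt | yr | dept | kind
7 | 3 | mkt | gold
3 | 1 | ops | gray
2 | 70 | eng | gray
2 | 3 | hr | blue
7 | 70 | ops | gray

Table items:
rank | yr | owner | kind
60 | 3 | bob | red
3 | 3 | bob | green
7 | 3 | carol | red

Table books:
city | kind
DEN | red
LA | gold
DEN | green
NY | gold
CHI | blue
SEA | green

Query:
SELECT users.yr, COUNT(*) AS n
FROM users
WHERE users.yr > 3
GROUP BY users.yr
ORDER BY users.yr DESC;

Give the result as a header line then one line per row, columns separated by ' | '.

After WHERE (2 rows):
users.amt | users.yr | users.dept | users.kind
2 | 70 | eng | gray
7 | 70 | ops | gray
After GROUP BY (1 rows):
users.yr | n
70 | 2
After ORDER BY (1 rows):
users.yr | n
70 | 2

== RESULT ==
users.yr | n
70 | 2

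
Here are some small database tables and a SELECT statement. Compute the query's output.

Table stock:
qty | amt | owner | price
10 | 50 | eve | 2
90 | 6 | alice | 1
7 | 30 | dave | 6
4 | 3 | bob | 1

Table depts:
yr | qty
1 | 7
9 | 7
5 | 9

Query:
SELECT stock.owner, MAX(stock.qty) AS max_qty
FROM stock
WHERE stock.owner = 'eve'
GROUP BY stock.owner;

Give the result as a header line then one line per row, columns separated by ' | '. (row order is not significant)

After WHERE (1 rows):
stock.qty | stock.amt | stock.owner | stock.price
10 | 50 | eve | 2
After GROUP BY (1 rows):
stock.owner | max_qty
eve | 10

== RESULT ==
stock.owner | max_qty
eve | 10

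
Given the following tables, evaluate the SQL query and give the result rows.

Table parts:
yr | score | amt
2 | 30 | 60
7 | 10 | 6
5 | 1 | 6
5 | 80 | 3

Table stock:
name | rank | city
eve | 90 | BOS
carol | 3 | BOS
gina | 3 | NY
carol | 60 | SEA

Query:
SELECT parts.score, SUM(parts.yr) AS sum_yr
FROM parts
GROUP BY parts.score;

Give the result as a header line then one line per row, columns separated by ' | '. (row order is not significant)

After GROUP BY (4 rows):
parts.score | sum_yr
30 | 2
10 | 7
1 | 5
80 | 5

== RESULT ==
parts.score | sum_yr
30 | 2
10 | 7
1 | 5
80 | 5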